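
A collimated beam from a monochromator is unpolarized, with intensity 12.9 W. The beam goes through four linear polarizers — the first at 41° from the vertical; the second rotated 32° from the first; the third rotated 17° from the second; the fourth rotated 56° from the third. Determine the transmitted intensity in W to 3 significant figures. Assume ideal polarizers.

I ≈ 1.33 W

Unpolarized light through the first polarizer → I₁ = 12.9 W/2 = 6.45 W, polarized at 41°.
I₂ = I₁ · cos²(32°) = 6.45 · 0.7192 = 4.639 W.
I₃ = I₂ · cos²(17°) = 4.639 · 0.9145 = 4.242 W.
I₄ = I₃ · cos²(56°) = 4.242 · 0.3127 = 1.327 W.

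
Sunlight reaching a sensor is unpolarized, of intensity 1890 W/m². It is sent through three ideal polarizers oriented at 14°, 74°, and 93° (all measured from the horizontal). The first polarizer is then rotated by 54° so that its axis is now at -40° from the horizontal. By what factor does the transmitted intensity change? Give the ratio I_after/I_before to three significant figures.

Before rotation:
Unpolarized light through the first polarizer → I₁ = ½ I₀, now polarized at 14°.
I₂ = I₁ cos²(74° − 14°) = 0.5 I₀ · cos²(60°) = 0.125 I₀.
I₃ = I₂ cos²(93° − 74°) = 0.125 I₀ · cos²(19°) = 0.1118 I₀.
After rotation:
Unpolarized light through the first polarizer → I₁ = ½ I₀, now polarized at -40°.
Angle between axes 1 and 2: 66°. I₂ = 0.5 I₀ · cos²(66°) = 0.08272 I₀.
I₃ = I₂ cos²(93° − 74°) = 0.08272 I₀ · cos²(19°) = 0.07395 I₀.
Ratio = 0.07395 / 0.1118 = 0.6617.

I_new/I_old ≈ 0.662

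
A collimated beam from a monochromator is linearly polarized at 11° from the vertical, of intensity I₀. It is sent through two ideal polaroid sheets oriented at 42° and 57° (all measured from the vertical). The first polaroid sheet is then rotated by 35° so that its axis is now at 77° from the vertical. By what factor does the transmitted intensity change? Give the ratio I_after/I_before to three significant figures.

Before rotation:
By Malus's law, I₁ = I₀ cos²(42° − 11°) = I₀ cos²(31°) = 0.7347 I₀.
I₂ = I₁ cos²(57° − 42°) = 0.7347 I₀ · cos²(15°) = 0.6855 I₀.
After rotation:
I₁ = I₀ cos²(77° − 11°) = I₀ cos²(66°) = 0.1654 I₀.
I₂ = I₁ cos²(57° − 77°) = 0.1654 I₀ · cos²(20°) = 0.1461 I₀.
Ratio = 0.1461 / 0.6855 = 0.2131.

I_new/I_old ≈ 0.213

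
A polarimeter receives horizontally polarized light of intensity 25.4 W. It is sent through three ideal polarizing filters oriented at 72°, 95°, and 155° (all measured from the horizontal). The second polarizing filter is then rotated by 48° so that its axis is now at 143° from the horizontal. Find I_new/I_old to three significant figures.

I_new/I_old ≈ 0.479

Before rotation:
I₁ = I₀ cos²(72° − 0°) = I₀ cos²(72°) = 0.09549 I₀.
I₂ = I₁ cos²(95° − 72°) = 0.09549 I₀ · cos²(23°) = 0.08091 I₀.
I₃ = I₂ cos²(155° − 95°) = 0.08091 I₀ · cos²(60°) = 0.02023 I₀.
After rotation:
I₁ = I₀ cos²(72° − 0°) = I₀ cos²(72°) = 0.09549 I₀.
I₂ = I₁ cos²(143° − 72°) = 0.09549 I₀ · cos²(71°) = 0.01012 I₀.
I₃ = I₂ cos²(155° − 143°) = 0.01012 I₀ · cos²(12°) = 0.009684 I₀.
Ratio = 0.009684 / 0.02023 = 0.4787.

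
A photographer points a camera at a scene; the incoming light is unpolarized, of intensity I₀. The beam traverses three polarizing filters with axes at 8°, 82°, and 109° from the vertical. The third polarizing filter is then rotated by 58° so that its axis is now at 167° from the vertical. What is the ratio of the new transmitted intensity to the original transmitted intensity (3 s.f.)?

I_new/I_old ≈ 0.00957

Before rotation:
Unpolarized light through the first polarizer → I₁ = ½ I₀, now polarized at 8°.
I₂ = I₁ cos²(82° − 8°) = 0.5 I₀ · cos²(74°) = 0.03799 I₀.
I₃ = I₂ cos²(109° − 82°) = 0.03799 I₀ · cos²(27°) = 0.03016 I₀.
After rotation:
Unpolarized light through the first polarizer → I₁ = ½ I₀, now polarized at 8°.
I₂ = I₁ cos²(82° − 8°) = 0.5 I₀ · cos²(74°) = 0.03799 I₀.
I₃ = I₂ cos²(167° − 82°) = 0.03799 I₀ · cos²(85°) = 0.0002886 I₀.
Ratio = 0.0002886 / 0.03016 = 0.009568.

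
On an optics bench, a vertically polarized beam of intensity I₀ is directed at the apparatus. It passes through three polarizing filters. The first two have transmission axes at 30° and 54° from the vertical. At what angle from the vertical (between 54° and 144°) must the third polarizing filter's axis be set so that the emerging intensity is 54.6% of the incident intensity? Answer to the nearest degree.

I₁ = I₀ cos²(30° − 0°) = I₀ cos²(30°) = 0.75 I₀.
I₂ = I₁ cos²(54° − 30°) = 0.75 I₀ · cos²(24°) = 0.6259 I₀.
Need I₃/I₀ = 0.546, so cos²(θ − 54°) = 0.546 / 0.6259 = 0.8723.
θ − 54° = arccos(√0.8723) = 20.9°, giving θ ≈ 54 + 20.9 = 74.9°.

θ ≈ 75°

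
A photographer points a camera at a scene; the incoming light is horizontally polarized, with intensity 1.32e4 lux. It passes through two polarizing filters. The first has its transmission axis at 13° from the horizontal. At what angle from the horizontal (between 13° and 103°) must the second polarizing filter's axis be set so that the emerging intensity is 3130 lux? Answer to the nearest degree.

I₁ = I₀ cos²(13° − 0°) = I₀ cos²(13°) = 0.9494 I₀.
Target fraction: 3130 / 1.32e4 lux = 0.2371 of I₀.
Need I₂/I₀ = 0.2371, so cos²(θ − 13°) = 0.2371 / 0.9494 = 0.2498.
θ − 13° = arccos(√0.2498) = 60.0°, giving θ ≈ 13 + 60.0 = 73.0°.

θ ≈ 73°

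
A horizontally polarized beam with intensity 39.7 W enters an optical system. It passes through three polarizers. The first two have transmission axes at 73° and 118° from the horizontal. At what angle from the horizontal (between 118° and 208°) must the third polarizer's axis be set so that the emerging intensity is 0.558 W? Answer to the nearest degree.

I₁ = I₀ cos²(73° − 0°) = I₀ cos²(73°) = 0.08548 I₀.
I₂ = I₁ cos²(118° − 73°) = 0.08548 I₀ · cos²(45°) = 0.04274 I₀.
Target fraction: 0.558 / 39.7 W = 0.01406 of I₀.
Need I₃/I₀ = 0.01406, so cos²(θ − 118°) = 0.01406 / 0.04274 = 0.3289.
θ − 118° = arccos(√0.3289) = 55.0°, giving θ ≈ 118 + 55.0 = 173.0°.

θ ≈ 173°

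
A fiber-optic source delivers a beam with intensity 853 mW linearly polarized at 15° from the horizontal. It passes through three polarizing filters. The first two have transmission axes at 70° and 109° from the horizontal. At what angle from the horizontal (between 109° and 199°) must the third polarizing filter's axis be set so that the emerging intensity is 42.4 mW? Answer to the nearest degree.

θ ≈ 169°

By Malus's law, I₁ = I₀ cos²(70° − 15°) = I₀ cos²(55°) = 0.329 I₀.
I₂ = I₁ cos²(109° − 70°) = 0.329 I₀ · cos²(39°) = 0.1987 I₀.
Target fraction: 42.4 / 853 mW = 0.04971 of I₀.
Need I₃/I₀ = 0.04971, so cos²(θ − 109°) = 0.04971 / 0.1987 = 0.2502.
θ − 109° = arccos(√0.2502) = 60.0°, giving θ ≈ 109 + 60.0 = 169.0°.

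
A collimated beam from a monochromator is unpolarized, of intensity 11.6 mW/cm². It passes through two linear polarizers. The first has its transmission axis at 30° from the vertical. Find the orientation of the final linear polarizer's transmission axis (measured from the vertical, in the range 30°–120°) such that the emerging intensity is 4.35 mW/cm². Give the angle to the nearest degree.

θ ≈ 60°

Unpolarized light through the first polarizer → I₁ = ½ I₀, now polarized at 30°.
Target fraction: 4.35 / 11.6 mW/cm² = 0.375 of I₀.
Need I₂/I₀ = 0.375, so cos²(θ − 30°) = 0.375 / 0.5 = 0.75.
θ − 30° = arccos(√0.75) = 30.0°, giving θ ≈ 30 + 30.0 = 60.0°.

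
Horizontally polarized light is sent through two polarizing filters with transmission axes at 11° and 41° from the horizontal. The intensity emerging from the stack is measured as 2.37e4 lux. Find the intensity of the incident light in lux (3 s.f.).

I₀ ≈ 3.28e4 lux

I₁ = I₀ cos²(11° − 0°) = I₀ cos²(11°) = 0.9636 I₀.
I₂ = I₁ cos²(41° − 11°) = 0.9636 I₀ · cos²(30°) = 0.7227 I₀.
So 2.37e4 lux = 0.7227 I₀, giving I₀ = 2.37e4/0.7227 = 3.279e+04 lux.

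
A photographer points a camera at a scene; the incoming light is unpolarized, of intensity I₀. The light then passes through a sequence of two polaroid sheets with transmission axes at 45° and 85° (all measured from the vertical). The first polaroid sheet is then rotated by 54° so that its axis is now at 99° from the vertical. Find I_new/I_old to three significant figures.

I_new/I_old ≈ 1.60

Before rotation:
Unpolarized light through the first polarizer → I₁ = ½ I₀, now polarized at 45°.
I₂ = I₁ cos²(85° − 45°) = 0.5 I₀ · cos²(40°) = 0.2934 I₀.
After rotation:
Unpolarized light through the first polarizer → I₁ = ½ I₀, now polarized at 99°.
I₂ = I₁ cos²(85° − 99°) = 0.5 I₀ · cos²(14°) = 0.4707 I₀.
Ratio = 0.4707 / 0.2934 = 1.604.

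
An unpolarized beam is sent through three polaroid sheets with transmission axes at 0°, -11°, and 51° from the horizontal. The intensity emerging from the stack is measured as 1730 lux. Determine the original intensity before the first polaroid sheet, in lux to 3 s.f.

Unpolarized light through the first polarizer → I₁ = ½ I₀, now polarized at 0°.
I₂ = I₁ cos²(-11° − 0°) = 0.5 I₀ · cos²(11°) = 0.4818 I₀.
I₃ = I₂ cos²(51° + 11°) = 0.4818 I₀ · cos²(62°) = 0.1062 I₀.
So 1730 lux = 0.1062 I₀, giving I₀ = 1730/0.1062 = 1.629e+04 lux.

I₀ ≈ 1.63e4 lux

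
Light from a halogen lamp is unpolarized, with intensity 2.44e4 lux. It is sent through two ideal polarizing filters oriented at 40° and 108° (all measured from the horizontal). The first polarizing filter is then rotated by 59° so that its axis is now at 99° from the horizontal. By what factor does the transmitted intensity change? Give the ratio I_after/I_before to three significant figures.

Before rotation:
Unpolarized light through the first polarizer → I₁ = ½ I₀, now polarized at 40°.
I₂ = I₁ cos²(108° − 40°) = 0.5 I₀ · cos²(68°) = 0.07017 I₀.
After rotation:
Unpolarized light through the first polarizer → I₁ = ½ I₀, now polarized at 99°.
I₂ = I₁ cos²(108° − 99°) = 0.5 I₀ · cos²(9°) = 0.4878 I₀.
Ratio = 0.4878 / 0.07017 = 6.952.

I_new/I_old ≈ 6.95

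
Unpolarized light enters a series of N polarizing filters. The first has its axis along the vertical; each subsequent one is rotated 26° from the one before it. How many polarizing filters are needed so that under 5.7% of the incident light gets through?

N = 12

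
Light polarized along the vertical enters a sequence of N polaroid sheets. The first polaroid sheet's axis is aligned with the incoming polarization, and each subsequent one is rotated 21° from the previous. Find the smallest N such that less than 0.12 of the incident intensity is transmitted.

N = 17

First polarizer is aligned with the polarization: full transmission.
Each further stage multiplies by cos²(21°) = 0.8716.
After N polarizers: T = 0.8716^(N−1). Require T < 0.12 ⇒ N−1 > ln(0.12)/ln(0.8716) = 15.42, so N−1 ≥ 16 and N = 17.
Check: N=17 gives T = 0.1109 < 0.12; N=16 gives T = 0.1272.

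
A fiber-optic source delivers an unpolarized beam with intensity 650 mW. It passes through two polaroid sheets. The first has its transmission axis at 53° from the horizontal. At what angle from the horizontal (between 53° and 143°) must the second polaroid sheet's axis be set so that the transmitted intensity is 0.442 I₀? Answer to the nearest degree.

θ ≈ 73°

Unpolarized light through the first polarizer → I₁ = ½ I₀, now polarized at 53°.
Need I₂/I₀ = 0.442, so cos²(θ − 53°) = 0.442 / 0.5 = 0.884.
θ − 53° = arccos(√0.884) = 19.9°, giving θ ≈ 53 + 19.9 = 72.9°.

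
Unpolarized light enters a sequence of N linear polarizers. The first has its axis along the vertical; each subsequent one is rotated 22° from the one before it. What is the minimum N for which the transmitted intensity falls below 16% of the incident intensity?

N = 9

First polarizer halves the unpolarized light: factor 1/2.
Each further stage multiplies by cos²(22°) = 0.8597.
After N polarizers: T = 0.5·0.8597^(N−1). Require T < 0.16 ⇒ N−1 > ln(0.16/0.5)/ln(0.8597) = 7.54, so N−1 ≥ 8 and N = 9.
Check: N=9 gives T = 0.1492 < 0.16; N=8 gives T = 0.1735.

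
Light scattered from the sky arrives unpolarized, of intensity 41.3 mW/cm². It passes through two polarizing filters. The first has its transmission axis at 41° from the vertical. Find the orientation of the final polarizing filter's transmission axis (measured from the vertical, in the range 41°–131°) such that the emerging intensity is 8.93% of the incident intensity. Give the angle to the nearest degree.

θ ≈ 106°

Unpolarized light through the first polarizer → I₁ = ½ I₀, now polarized at 41°.
Need I₂/I₀ = 0.0893, so cos²(θ − 41°) = 0.0893 / 0.5 = 0.1786.
θ − 41° = arccos(√0.1786) = 65.0°, giving θ ≈ 41 + 65.0 = 106.0°.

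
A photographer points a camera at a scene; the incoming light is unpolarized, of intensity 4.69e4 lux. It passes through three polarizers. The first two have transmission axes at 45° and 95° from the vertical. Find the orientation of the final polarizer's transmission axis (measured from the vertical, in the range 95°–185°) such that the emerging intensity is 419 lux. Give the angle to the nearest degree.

θ ≈ 173°

Unpolarized light through the first polarizer → I₁ = ½ I₀, now polarized at 45°.
I₂ = I₁ cos²(95° − 45°) = 0.5 I₀ · cos²(50°) = 0.2066 I₀.
Target fraction: 419 / 4.69e4 lux = 0.008934 of I₀.
Need I₃/I₀ = 0.008934, so cos²(θ − 95°) = 0.008934 / 0.2066 = 0.04325.
θ − 95° = arccos(√0.04325) = 78.0°, giving θ ≈ 95 + 78.0 = 173.0°.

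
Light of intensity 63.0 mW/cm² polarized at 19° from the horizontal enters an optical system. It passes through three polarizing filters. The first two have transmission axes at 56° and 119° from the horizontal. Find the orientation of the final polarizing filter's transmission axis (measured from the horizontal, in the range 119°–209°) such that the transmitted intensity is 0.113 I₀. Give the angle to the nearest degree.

θ ≈ 141°

By Malus's law, I₁ = I₀ cos²(56° − 19°) = I₀ cos²(37°) = 0.6378 I₀.
I₂ = I₁ cos²(119° − 56°) = 0.6378 I₀ · cos²(63°) = 0.1315 I₀.
Need I₃/I₀ = 0.113, so cos²(θ − 119°) = 0.113 / 0.1315 = 0.8596.
θ − 119° = arccos(√0.8596) = 22.0°, giving θ ≈ 119 + 22.0 = 141.0°.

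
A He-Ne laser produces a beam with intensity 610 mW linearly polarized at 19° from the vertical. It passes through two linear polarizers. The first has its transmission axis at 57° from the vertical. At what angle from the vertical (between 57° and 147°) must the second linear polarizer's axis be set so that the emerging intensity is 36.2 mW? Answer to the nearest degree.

θ ≈ 129°

I₁ = I₀ cos²(57° − 19°) = I₀ cos²(38°) = 0.621 I₀.
Target fraction: 36.2 / 610 mW = 0.05934 of I₀.
Need I₂/I₀ = 0.05934, so cos²(θ − 57°) = 0.05934 / 0.621 = 0.09557.
θ − 57° = arccos(√0.09557) = 72.0°, giving θ ≈ 57 + 72.0 = 129.0°.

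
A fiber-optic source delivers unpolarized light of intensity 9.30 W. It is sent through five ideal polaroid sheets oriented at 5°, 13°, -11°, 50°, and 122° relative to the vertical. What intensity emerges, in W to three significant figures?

Unpolarized light through the first polarizer → I₁ = 9.30 W/2 = 4.65 W, polarized at 5°.
I₂ = I₁ · cos²(8°) = 4.65 · 0.9806 = 4.56 W.
I₃ = I₂ · cos²(24°) = 4.56 · 0.8346 = 3.806 W.
I₄ = I₃ · cos²(61°) = 3.806 · 0.235 = 0.8945 W.
I₅ = I₄ · cos²(72°) = 0.8945 · 0.09549 = 0.08541 W.

I ≈ 0.0854 W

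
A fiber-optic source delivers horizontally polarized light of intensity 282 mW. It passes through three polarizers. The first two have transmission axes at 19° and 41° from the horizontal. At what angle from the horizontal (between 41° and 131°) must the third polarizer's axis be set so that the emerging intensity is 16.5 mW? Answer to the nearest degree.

I₁ = I₀ cos²(19° − 0°) = I₀ cos²(19°) = 0.894 I₀.
I₂ = I₁ cos²(41° − 19°) = 0.894 I₀ · cos²(22°) = 0.7685 I₀.
Target fraction: 16.5 / 282 mW = 0.05851 of I₀.
Need I₃/I₀ = 0.05851, so cos²(θ − 41°) = 0.05851 / 0.7685 = 0.07613.
θ − 41° = arccos(√0.07613) = 74.0°, giving θ ≈ 41 + 74.0 = 115.0°.

θ ≈ 115°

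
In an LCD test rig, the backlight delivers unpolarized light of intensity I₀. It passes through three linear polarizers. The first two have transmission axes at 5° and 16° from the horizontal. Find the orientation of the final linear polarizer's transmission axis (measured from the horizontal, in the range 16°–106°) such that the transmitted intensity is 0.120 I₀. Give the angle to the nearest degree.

θ ≈ 76°

Unpolarized light through the first polarizer → I₁ = ½ I₀, now polarized at 5°.
I₂ = I₁ cos²(16° − 5°) = 0.5 I₀ · cos²(11°) = 0.4818 I₀.
Need I₃/I₀ = 0.12, so cos²(θ − 16°) = 0.12 / 0.4818 = 0.2491.
θ − 16° = arccos(√0.2491) = 60.1°, giving θ ≈ 16 + 60.1 = 76.1°.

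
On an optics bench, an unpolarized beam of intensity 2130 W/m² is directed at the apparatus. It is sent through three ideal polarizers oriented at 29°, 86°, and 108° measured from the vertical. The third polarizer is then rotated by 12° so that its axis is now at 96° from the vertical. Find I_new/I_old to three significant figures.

Before rotation:
Unpolarized light through the first polarizer → I₁ = ½ I₀, now polarized at 29°.
I₂ = I₁ cos²(86° − 29°) = 0.5 I₀ · cos²(57°) = 0.1483 I₀.
I₃ = I₂ cos²(108° − 86°) = 0.1483 I₀ · cos²(22°) = 0.1275 I₀.
After rotation:
Unpolarized light through the first polarizer → I₁ = ½ I₀, now polarized at 29°.
I₂ = I₁ cos²(86° − 29°) = 0.5 I₀ · cos²(57°) = 0.1483 I₀.
I₃ = I₂ cos²(96° − 86°) = 0.1483 I₀ · cos²(10°) = 0.1438 I₀.
Ratio = 0.1438 / 0.1275 = 1.128.

I_new/I_old ≈ 1.13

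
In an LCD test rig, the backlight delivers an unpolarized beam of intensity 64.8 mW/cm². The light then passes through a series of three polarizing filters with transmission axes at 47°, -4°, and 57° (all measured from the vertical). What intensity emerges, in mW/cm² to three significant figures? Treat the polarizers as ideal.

I ≈ 3.02 mW/cm²

Unpolarized light through the first polarizer → I₁ = 64.8 mW/cm²/2 = 32.4 mW/cm², polarized at 47°.
I₂ = I₁ · cos²(51°) = 32.4 · 0.396 = 12.83 mW/cm².
I₃ = I₂ · cos²(61°) = 12.83 · 0.235 = 3.016 mW/cm².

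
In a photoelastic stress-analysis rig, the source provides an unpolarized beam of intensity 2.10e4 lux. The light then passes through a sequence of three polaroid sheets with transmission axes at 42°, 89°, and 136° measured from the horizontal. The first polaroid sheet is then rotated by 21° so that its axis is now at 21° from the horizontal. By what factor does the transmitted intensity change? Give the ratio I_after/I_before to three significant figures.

I_new/I_old ≈ 0.302

Before rotation:
Unpolarized light through the first polarizer → I₁ = ½ I₀, now polarized at 42°.
I₂ = I₁ cos²(89° − 42°) = 0.5 I₀ · cos²(47°) = 0.2326 I₀.
I₃ = I₂ cos²(136° − 89°) = 0.2326 I₀ · cos²(47°) = 0.1082 I₀.
After rotation:
Unpolarized light through the first polarizer → I₁ = ½ I₀, now polarized at 21°.
I₂ = I₁ cos²(89° − 21°) = 0.5 I₀ · cos²(68°) = 0.07017 I₀.
I₃ = I₂ cos²(136° − 89°) = 0.07017 I₀ · cos²(47°) = 0.03264 I₀.
Ratio = 0.03264 / 0.1082 = 0.3017.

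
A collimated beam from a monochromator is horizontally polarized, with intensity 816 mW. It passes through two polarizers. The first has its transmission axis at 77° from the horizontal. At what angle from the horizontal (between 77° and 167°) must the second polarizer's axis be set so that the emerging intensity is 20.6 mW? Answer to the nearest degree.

θ ≈ 122°

By Malus's law, I₁ = I₀ cos²(77° − 0°) = I₀ cos²(77°) = 0.0506 I₀.
Target fraction: 20.6 / 816 mW = 0.02525 of I₀.
Need I₂/I₀ = 0.02525, so cos²(θ − 77°) = 0.02525 / 0.0506 = 0.4989.
θ − 77° = arccos(√0.4989) = 45.1°, giving θ ≈ 77 + 45.1 = 122.1°.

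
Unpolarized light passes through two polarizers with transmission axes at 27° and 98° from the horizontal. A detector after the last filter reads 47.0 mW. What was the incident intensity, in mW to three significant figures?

I₀ ≈ 887 mW

Unpolarized light through the first polarizer → I₁ = ½ I₀, now polarized at 27°.
I₂ = I₁ cos²(98° − 27°) = 0.5 I₀ · cos²(71°) = 0.053 I₀.
So 47.0 mW = 0.053 I₀, giving I₀ = 47.0/0.053 = 886.8 mW.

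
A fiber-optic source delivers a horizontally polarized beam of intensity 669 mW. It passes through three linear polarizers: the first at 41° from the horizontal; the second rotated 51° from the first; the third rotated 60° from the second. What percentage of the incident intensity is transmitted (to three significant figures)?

≈ 5.64%

I₁ = 669 mW · cos²(41°) = 381.1 mW.
I₂ = I₁ · cos²(51°) = 381.1 · 0.396 = 150.9 mW.
I₃ = I₂ · cos²(60°) = 150.9 · 0.25 = 37.73 mW.
That is 5.64% of the incident intensity.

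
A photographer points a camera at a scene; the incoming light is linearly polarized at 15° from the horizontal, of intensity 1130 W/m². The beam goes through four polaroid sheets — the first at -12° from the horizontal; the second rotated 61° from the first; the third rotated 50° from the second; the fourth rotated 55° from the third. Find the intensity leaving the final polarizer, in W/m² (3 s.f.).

I₁ = 1130 W/m² · cos²(27°) = 897.1 W/m².
I₂ = I₁ · cos²(61°) = 897.1 · 0.235 = 210.9 W/m².
I₃ = I₂ · cos²(50°) = 210.9 · 0.4132 = 87.12 W/m².
I₄ = I₃ · cos²(55°) = 87.12 · 0.329 = 28.66 W/m².

I ≈ 28.7 W/m²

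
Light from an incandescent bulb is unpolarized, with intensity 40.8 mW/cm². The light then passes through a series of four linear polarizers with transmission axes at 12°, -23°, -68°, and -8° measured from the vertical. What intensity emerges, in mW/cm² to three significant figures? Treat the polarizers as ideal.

I ≈ 1.71 mW/cm²

Unpolarized light through the first polarizer → I₁ = 40.8 mW/cm²/2 = 20.4 mW/cm², polarized at 12°.
I₂ = I₁ · cos²(35°) = 20.4 · 0.671 = 13.69 mW/cm².
I₃ = I₂ · cos²(45°) = 13.69 · 0.5 = 6.844 mW/cm².
I₄ = I₃ · cos²(60°) = 6.844 · 0.25 = 1.711 mW/cm².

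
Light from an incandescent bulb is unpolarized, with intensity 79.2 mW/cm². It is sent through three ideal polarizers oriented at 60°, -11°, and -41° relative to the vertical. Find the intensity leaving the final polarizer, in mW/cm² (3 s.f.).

Unpolarized light through the first polarizer → I₁ = 79.2 mW/cm²/2 = 39.6 mW/cm², polarized at 60°.
I₂ = I₁ · cos²(71°) = 39.6 · 0.106 = 4.197 mW/cm².
I₃ = I₂ · cos²(30°) = 4.197 · 0.75 = 3.148 mW/cm².

I ≈ 3.15 mW/cm²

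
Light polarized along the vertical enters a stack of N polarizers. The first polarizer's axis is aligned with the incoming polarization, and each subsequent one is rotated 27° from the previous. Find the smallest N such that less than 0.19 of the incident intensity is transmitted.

N = 9

First polarizer is aligned with the polarization: full transmission.
Each further stage multiplies by cos²(27°) = 0.7939.
After N polarizers: T = 0.7939^(N−1). Require T < 0.19 ⇒ N−1 > ln(0.19)/ln(0.7939) = 7.20, so N−1 ≥ 8 and N = 9.
Check: N=9 gives T = 0.1578 < 0.19; N=8 gives T = 0.1988.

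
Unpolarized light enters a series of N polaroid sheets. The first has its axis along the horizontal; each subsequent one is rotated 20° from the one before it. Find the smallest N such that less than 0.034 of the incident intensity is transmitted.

First polarizer halves the unpolarized light: factor 1/2.
Each further stage multiplies by cos²(20°) = 0.883.
After N polarizers: T = 0.5·0.883^(N−1). Require T < 0.034 ⇒ N−1 > ln(0.034/0.5)/ln(0.883) = 21.61, so N−1 ≥ 22 and N = 23.
Check: N=23 gives T = 0.03239 < 0.034; N=22 gives T = 0.03668.

N = 23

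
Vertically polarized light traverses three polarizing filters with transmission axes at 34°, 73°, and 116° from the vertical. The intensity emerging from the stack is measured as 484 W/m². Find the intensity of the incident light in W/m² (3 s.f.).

I₀ ≈ 2180 W/m²

By Malus's law, I₁ = I₀ cos²(34° − 0°) = I₀ cos²(34°) = 0.6873 I₀.
I₂ = I₁ cos²(73° − 34°) = 0.6873 I₀ · cos²(39°) = 0.4151 I₀.
I₃ = I₂ cos²(116° − 73°) = 0.4151 I₀ · cos²(43°) = 0.222 I₀.
So 484 W/m² = 0.222 I₀, giving I₀ = 484/0.222 = 2180 W/m².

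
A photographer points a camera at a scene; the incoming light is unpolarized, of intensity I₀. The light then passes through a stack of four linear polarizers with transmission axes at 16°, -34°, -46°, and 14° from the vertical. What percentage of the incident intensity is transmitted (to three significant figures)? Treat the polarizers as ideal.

Unpolarized light through the first polarizer → I₁ = ½ I₀, now polarized at 16°.
I₂ = I₁ cos²(-34° − 16°) = 0.5 I₀ · cos²(50°) = 0.2066 I₀.
I₃ = I₂ cos²(-46° + 34°) = 0.2066 I₀ · cos²(12°) = 0.1977 I₀.
I₄ = I₃ cos²(14° + 46°) = 0.1977 I₀ · cos²(60°) = 0.04941 I₀.
That is 4.941% of the incident intensity.

≈ 4.94%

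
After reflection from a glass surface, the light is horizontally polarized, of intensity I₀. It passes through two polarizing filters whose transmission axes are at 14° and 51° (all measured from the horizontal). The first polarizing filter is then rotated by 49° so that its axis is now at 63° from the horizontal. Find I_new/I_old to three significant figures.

I_new/I_old ≈ 0.328

Before rotation:
By Malus's law, I₁ = I₀ cos²(14° − 0°) = I₀ cos²(14°) = 0.9415 I₀.
I₂ = I₁ cos²(51° − 14°) = 0.9415 I₀ · cos²(37°) = 0.6005 I₀.
After rotation:
I₁ = I₀ cos²(63° − 0°) = I₀ cos²(63°) = 0.2061 I₀.
I₂ = I₁ cos²(51° − 63°) = 0.2061 I₀ · cos²(12°) = 0.1972 I₀.
Ratio = 0.1972 / 0.6005 = 0.3284.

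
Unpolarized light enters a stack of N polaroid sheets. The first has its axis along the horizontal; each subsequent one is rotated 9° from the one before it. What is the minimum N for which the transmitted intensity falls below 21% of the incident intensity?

First polarizer halves the unpolarized light: factor 1/2.
Each further stage multiplies by cos²(9°) = 0.9755.
After N polarizers: T = 0.5·0.9755^(N−1). Require T < 0.21 ⇒ N−1 > ln(0.21/0.5)/ln(0.9755) = 35.01, so N−1 ≥ 36 and N = 37.
Check: N=37 gives T = 0.2049 < 0.21; N=36 gives T = 0.2101.

N = 37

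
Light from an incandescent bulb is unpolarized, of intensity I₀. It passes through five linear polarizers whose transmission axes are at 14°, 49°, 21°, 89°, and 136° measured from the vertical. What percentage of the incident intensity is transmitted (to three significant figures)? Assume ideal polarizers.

Unpolarized light through the first polarizer → I₁ = ½ I₀, now polarized at 14°.
I₂ = I₁ cos²(49° − 14°) = 0.5 I₀ · cos²(35°) = 0.3355 I₀.
I₃ = I₂ cos²(21° − 49°) = 0.3355 I₀ · cos²(28°) = 0.2616 I₀.
I₄ = I₃ cos²(89° − 21°) = 0.2616 I₀ · cos²(68°) = 0.0367 I₀.
I₅ = I₄ cos²(136° − 89°) = 0.0367 I₀ · cos²(47°) = 0.01707 I₀.
That is 1.707% of the incident intensity.

≈ 1.71%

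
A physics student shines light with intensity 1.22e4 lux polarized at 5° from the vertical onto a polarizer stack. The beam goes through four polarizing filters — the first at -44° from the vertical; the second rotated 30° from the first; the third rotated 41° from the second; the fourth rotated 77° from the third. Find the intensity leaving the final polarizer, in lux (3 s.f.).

I₁ = 1.22e4 lux · cos²(49°) = 5251 lux.
I₂ = I₁ · cos²(30°) = 5251 · 0.75 = 3938 lux.
I₃ = I₂ · cos²(41°) = 3938 · 0.5696 = 2243 lux.
I₄ = I₃ · cos²(77°) = 2243 · 0.0506 = 113.5 lux.

I ≈ 114 lux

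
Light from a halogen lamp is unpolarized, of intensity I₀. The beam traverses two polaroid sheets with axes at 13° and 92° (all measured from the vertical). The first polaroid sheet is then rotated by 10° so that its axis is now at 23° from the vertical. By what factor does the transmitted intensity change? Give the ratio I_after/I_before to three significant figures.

Before rotation:
Unpolarized light through the first polarizer → I₁ = ½ I₀, now polarized at 13°.
I₂ = I₁ cos²(92° − 13°) = 0.5 I₀ · cos²(79°) = 0.0182 I₀.
After rotation:
Unpolarized light through the first polarizer → I₁ = ½ I₀, now polarized at 23°.
I₂ = I₁ cos²(92° − 23°) = 0.5 I₀ · cos²(69°) = 0.06421 I₀.
Ratio = 0.06421 / 0.0182 = 3.527.

I_new/I_old ≈ 3.53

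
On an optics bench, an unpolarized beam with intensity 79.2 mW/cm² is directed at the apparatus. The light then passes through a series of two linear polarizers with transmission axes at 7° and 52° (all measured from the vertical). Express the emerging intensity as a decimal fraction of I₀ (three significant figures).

I/I₀ ≈ 0.250

Unpolarized light through the first polarizer → I₁ = 79.2 mW/cm²/2 = 39.6 mW/cm², polarized at 7°.
I₂ = I₁ · cos²(45°) = 39.6 · 0.5 = 19.8 mW/cm².
Transmitted fraction = 0.25.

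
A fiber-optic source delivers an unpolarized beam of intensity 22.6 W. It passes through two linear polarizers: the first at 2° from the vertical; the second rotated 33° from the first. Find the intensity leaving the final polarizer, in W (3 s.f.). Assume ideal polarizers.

Unpolarized light through the first polarizer → I₁ = 22.6 W/2 = 11.3 W, polarized at 2°.
I₂ = I₁ · cos²(33°) = 11.3 · 0.7034 = 7.948 W.

I ≈ 7.95 W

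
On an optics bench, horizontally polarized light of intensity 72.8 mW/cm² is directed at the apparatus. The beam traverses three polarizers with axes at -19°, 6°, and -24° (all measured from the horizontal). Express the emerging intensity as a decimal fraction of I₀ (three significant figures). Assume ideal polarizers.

I/I₀ ≈ 0.551

I₁ = 72.8 mW/cm² · cos²(19°) = 65.08 mW/cm².
I₂ = I₁ · cos²(25°) = 65.08 · 0.8214 = 53.46 mW/cm².
I₃ = I₂ · cos²(30°) = 53.46 · 0.75 = 40.09 mW/cm².
Transmitted fraction = 0.5507.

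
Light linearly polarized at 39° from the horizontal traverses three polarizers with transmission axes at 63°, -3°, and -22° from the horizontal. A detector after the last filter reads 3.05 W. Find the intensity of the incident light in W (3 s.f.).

By Malus's law, I₁ = I₀ cos²(63° − 39°) = I₀ cos²(24°) = 0.8346 I₀.
I₂ = I₁ cos²(-3° − 63°) = 0.8346 I₀ · cos²(66°) = 0.1381 I₀.
I₃ = I₂ cos²(-22° + 3°) = 0.1381 I₀ · cos²(19°) = 0.1234 I₀.
So 3.05 W = 0.1234 I₀, giving I₀ = 3.05/0.1234 = 24.71 W.

I₀ ≈ 24.7 W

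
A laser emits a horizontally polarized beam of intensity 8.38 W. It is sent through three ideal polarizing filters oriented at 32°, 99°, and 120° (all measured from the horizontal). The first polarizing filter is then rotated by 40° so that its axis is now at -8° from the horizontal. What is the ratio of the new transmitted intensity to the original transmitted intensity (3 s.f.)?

I_new/I_old ≈ 0.763

Before rotation:
I₁ = I₀ cos²(32° − 0°) = I₀ cos²(32°) = 0.7192 I₀.
I₂ = I₁ cos²(99° − 32°) = 0.7192 I₀ · cos²(67°) = 0.1098 I₀.
I₃ = I₂ cos²(120° − 99°) = 0.1098 I₀ · cos²(21°) = 0.0957 I₀.
After rotation:
I₁ = I₀ cos²(-8° − 0°) = I₀ cos²(8°) = 0.9806 I₀.
Angle between axes 1 and 2: 73°. I₂ = 0.9806 I₀ · cos²(73°) = 0.08383 I₀.
I₃ = I₂ cos²(120° − 99°) = 0.08383 I₀ · cos²(21°) = 0.07306 I₀.
Ratio = 0.07306 / 0.0957 = 0.7634.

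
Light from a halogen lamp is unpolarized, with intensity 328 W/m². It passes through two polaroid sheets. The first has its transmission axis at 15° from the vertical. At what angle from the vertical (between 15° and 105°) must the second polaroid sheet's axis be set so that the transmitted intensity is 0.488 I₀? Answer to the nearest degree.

Unpolarized light through the first polarizer → I₁ = ½ I₀, now polarized at 15°.
Need I₂/I₀ = 0.488, so cos²(θ − 15°) = 0.488 / 0.5 = 0.976.
θ − 15° = arccos(√0.976) = 8.9°, giving θ ≈ 15 + 8.9 = 23.9°.

θ ≈ 24°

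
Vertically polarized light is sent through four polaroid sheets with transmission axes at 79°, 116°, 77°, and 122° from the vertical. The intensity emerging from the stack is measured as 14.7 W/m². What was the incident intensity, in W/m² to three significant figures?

I₀ ≈ 2100 W/m²

I₁ = I₀ cos²(79° − 0°) = I₀ cos²(79°) = 0.03641 I₀.
I₂ = I₁ cos²(116° − 79°) = 0.03641 I₀ · cos²(37°) = 0.02322 I₀.
I₃ = I₂ cos²(77° − 116°) = 0.02322 I₀ · cos²(39°) = 0.01402 I₀.
I₄ = I₃ cos²(122° − 77°) = 0.01402 I₀ · cos²(45°) = 0.007012 I₀.
So 14.7 W/m² = 0.007012 I₀, giving I₀ = 14.7/0.007012 = 2096 W/m².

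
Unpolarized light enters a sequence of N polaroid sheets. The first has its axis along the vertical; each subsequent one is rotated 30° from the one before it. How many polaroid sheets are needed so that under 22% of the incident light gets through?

N = 4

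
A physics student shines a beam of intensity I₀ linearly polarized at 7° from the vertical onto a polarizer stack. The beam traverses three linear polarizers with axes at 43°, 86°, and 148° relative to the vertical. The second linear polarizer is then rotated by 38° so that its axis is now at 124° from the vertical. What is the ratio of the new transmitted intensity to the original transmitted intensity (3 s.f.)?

Before rotation:
I₁ = I₀ cos²(43° − 7°) = I₀ cos²(36°) = 0.6545 I₀.
I₂ = I₁ cos²(86° − 43°) = 0.6545 I₀ · cos²(43°) = 0.3501 I₀.
I₃ = I₂ cos²(148° − 86°) = 0.3501 I₀ · cos²(62°) = 0.07716 I₀.
After rotation:
I₁ = I₀ cos²(43° − 7°) = I₀ cos²(36°) = 0.6545 I₀.
I₂ = I₁ cos²(124° − 43°) = 0.6545 I₀ · cos²(81°) = 0.01602 I₀.
I₃ = I₂ cos²(148° − 124°) = 0.01602 I₀ · cos²(24°) = 0.01337 I₀.
Ratio = 0.01337 / 0.07716 = 0.1732.

I_new/I_old ≈ 0.173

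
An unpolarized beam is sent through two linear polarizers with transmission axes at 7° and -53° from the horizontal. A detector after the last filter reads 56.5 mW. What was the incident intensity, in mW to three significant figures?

I₀ ≈ 452 mW

Unpolarized light through the first polarizer → I₁ = ½ I₀, now polarized at 7°.
I₂ = I₁ cos²(-53° − 7°) = 0.5 I₀ · cos²(60°) = 0.125 I₀.
So 56.5 mW = 0.125 I₀, giving I₀ = 56.5/0.125 = 452 mW.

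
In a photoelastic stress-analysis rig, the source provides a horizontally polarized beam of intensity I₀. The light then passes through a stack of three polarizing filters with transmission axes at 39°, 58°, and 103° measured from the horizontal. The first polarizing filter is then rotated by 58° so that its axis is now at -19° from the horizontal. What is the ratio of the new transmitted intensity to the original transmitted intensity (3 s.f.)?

Before rotation:
By Malus's law, I₁ = I₀ cos²(39° − 0°) = I₀ cos²(39°) = 0.604 I₀.
I₂ = I₁ cos²(58° − 39°) = 0.604 I₀ · cos²(19°) = 0.5399 I₀.
I₃ = I₂ cos²(103° − 58°) = 0.5399 I₀ · cos²(45°) = 0.27 I₀.
After rotation:
I₁ = I₀ cos²(-19° − 0°) = I₀ cos²(19°) = 0.894 I₀.
I₂ = I₁ cos²(58° + 19°) = 0.894 I₀ · cos²(77°) = 0.04524 I₀.
I₃ = I₂ cos²(103° − 58°) = 0.04524 I₀ · cos²(45°) = 0.02262 I₀.
Ratio = 0.02262 / 0.27 = 0.08379.

I_new/I_old ≈ 0.0838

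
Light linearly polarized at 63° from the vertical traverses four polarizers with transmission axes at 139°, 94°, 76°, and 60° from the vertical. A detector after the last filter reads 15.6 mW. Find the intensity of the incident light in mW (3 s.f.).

I₀ ≈ 638 mW

I₁ = I₀ cos²(139° − 63°) = I₀ cos²(76°) = 0.05853 I₀.
I₂ = I₁ cos²(94° − 139°) = 0.05853 I₀ · cos²(45°) = 0.02926 I₀.
I₃ = I₂ cos²(76° − 94°) = 0.02926 I₀ · cos²(18°) = 0.02647 I₀.
I₄ = I₃ cos²(60° − 76°) = 0.02647 I₀ · cos²(16°) = 0.02446 I₀.
So 15.6 mW = 0.02446 I₀, giving I₀ = 15.6/0.02446 = 637.8 mW.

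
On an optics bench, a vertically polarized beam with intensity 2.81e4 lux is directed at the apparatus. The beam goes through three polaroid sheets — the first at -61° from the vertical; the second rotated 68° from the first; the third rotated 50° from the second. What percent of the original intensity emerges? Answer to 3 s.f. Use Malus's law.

By Malus's law, I₁ = 2.81e4 lux · cos²(61°) = 6605 lux.
I₂ = I₁ · cos²(68°) = 6605 · 0.1403 = 926.8 lux.
I₃ = I₂ · cos²(50°) = 926.8 · 0.4132 = 382.9 lux.
That is 1.363% of the incident intensity.

≈ 1.36%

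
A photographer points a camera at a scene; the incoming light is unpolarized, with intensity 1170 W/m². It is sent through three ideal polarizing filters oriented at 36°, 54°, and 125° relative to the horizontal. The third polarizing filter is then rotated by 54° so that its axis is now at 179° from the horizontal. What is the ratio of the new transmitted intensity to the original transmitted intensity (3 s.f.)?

I_new/I_old ≈ 3.10

Before rotation:
Unpolarized light through the first polarizer → I₁ = ½ I₀, now polarized at 36°.
I₂ = I₁ cos²(54° − 36°) = 0.5 I₀ · cos²(18°) = 0.4523 I₀.
I₃ = I₂ cos²(125° − 54°) = 0.4523 I₀ · cos²(71°) = 0.04794 I₀.
After rotation:
Unpolarized light through the first polarizer → I₁ = ½ I₀, now polarized at 36°.
I₂ = I₁ cos²(54° − 36°) = 0.5 I₀ · cos²(18°) = 0.4523 I₀.
Angle between axes 2 and 3: 55°. I₃ = 0.4523 I₀ · cos²(55°) = 0.1488 I₀.
Ratio = 0.1488 / 0.04794 = 3.104.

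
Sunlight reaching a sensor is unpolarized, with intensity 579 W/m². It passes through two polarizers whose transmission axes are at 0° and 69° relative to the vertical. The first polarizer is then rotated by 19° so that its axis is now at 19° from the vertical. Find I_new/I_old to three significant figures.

I_new/I_old ≈ 3.22

Before rotation:
Unpolarized light through the first polarizer → I₁ = ½ I₀, now polarized at 0°.
I₂ = I₁ cos²(69° − 0°) = 0.5 I₀ · cos²(69°) = 0.06421 I₀.
After rotation:
Unpolarized light through the first polarizer → I₁ = ½ I₀, now polarized at 19°.
I₂ = I₁ cos²(69° − 19°) = 0.5 I₀ · cos²(50°) = 0.2066 I₀.
Ratio = 0.2066 / 0.06421 = 3.217.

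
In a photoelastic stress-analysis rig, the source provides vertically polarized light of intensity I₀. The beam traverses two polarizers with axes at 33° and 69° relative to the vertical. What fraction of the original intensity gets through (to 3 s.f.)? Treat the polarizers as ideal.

By Malus's law, I₁ = I₀ cos²(33° − 0°) = I₀ cos²(33°) = 0.7034 I₀.
I₂ = I₁ cos²(69° − 33°) = 0.7034 I₀ · cos²(36°) = 0.4604 I₀.
Transmitted fraction = 0.4604.

≈ 0.460 I₀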